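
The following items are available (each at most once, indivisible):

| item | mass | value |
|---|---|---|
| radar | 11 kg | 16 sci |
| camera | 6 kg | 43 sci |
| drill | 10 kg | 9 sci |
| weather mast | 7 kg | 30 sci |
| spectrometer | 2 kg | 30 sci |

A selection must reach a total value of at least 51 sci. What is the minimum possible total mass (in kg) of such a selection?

Subsets with value ≥ 51, sorted by total mass:
- camera+spectrometer: mass 8, value 73
- weather mast+spectrometer: mass 9, value 60
Minimum mass: 8 kg.

8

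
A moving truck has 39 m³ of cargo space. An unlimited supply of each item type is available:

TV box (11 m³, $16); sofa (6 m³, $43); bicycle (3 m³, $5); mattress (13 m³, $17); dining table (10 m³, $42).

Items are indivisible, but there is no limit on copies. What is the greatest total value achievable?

$263

Best value-per-unit is sofa at 43/6; filling with it alone gives 6×43 = 258.
Optimal mix: 6×sofa + 1×bicycle → volume 39, value 263.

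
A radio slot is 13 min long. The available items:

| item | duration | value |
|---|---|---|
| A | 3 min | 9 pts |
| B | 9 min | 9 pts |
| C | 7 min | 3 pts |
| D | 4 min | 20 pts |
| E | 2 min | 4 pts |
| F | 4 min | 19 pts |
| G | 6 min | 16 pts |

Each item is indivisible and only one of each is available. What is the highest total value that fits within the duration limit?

52 pts

This is a 0/1 knapsack; check combinations near the capacity.
- A+D+E+F: duration 3+4+2+4=13, value 9+20+4+19=52
- A+D+F: duration 3+4+4=11, value 9+20+19=48
- A+D+G: duration 3+4+6=13, value 9+20+16=45
Best: 52 pts.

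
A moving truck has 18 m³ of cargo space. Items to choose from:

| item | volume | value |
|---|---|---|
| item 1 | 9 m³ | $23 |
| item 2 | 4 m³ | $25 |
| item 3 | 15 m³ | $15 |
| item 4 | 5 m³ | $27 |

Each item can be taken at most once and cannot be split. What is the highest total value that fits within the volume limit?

Check high-value combinations within 18 m³:
- item 1+item 2+item 4: volume 9+4+5=18, value 23+25+27=75
- item 2+item 4: volume 4+5=9, value 25+27=52
- item 1+item 4: volume 9+5=14, value 23+27=50
Best: $75.

$75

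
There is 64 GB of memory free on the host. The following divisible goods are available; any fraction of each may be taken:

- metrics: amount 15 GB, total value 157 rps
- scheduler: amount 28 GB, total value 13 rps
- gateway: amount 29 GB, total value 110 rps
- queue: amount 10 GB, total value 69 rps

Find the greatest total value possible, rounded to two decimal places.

Take in order of value per unit:
- metrics (157/15 per unit): all 15 → value 157, running total 157.00
- queue (69/10 per unit): all 10 → value 69, running total 226.00
- gateway (110/29 per unit): all 29 → value 110, running total 336.00
- scheduler (13/28 per unit): 10 of 28 → value 10×13/28 = 4.6429, running total 340.64
Total 340.64.

340.64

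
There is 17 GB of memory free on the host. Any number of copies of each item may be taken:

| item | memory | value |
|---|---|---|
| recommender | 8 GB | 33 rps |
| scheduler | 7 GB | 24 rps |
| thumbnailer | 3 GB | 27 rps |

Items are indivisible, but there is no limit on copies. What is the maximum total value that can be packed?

135 rps

Best value-per-unit is thumbnailer at 27/3, and filling with it alone uses memory 5×3=15. No mix of the others beats 5×27 = 135.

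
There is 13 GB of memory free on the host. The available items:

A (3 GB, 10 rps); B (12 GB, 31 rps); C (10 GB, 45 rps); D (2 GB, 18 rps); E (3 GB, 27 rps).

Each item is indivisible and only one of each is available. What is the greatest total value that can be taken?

Check high-value combinations within 13 GB:
- C+E: memory 10+3=13, value 45+27=72
- C+D: memory 10+2=12, value 45+18=63
- A+D+E: memory 3+2+3=8, value 10+18+27=55
- A+C: memory 3+10=13, value 10+45=55
Best: 72 rps.

72 rps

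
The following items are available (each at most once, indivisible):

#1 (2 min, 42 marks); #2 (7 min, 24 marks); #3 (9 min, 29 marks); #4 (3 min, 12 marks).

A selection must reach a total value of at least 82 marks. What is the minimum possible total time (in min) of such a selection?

Subsets with value ≥ 82, sorted by total time:
- #1+#3+#4: time 14, value 83
- #1+#2+#3: time 18, value 95
Minimum time: 14 min.

14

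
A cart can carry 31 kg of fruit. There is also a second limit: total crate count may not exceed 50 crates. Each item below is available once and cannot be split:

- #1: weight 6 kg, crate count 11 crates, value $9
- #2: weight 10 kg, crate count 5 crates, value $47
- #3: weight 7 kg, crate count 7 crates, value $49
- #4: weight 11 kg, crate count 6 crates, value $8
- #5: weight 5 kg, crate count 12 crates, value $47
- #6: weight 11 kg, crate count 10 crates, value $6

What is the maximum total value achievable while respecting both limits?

Feasible sets respecting both limits:
- #1+#2+#3+#5: weight 28, crate count 35, value 152
- #2+#3+#5: weight 22, crate count 24, value 143
- #1+#3+#4+#5: weight 29, crate count 36, value 113
- #1+#3+#5+#6: weight 29, crate count 40, value 111
Best: $152.

$152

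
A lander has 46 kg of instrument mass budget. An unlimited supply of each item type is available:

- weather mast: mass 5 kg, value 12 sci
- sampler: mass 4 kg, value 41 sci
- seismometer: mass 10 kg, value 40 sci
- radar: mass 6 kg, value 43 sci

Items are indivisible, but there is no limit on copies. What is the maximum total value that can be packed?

Best value-per-unit is sampler at 41/4; filling with it alone gives 11×41 = 451.
Optimal mix: 10×sampler + 1×radar → mass 46, value 453.

453 sci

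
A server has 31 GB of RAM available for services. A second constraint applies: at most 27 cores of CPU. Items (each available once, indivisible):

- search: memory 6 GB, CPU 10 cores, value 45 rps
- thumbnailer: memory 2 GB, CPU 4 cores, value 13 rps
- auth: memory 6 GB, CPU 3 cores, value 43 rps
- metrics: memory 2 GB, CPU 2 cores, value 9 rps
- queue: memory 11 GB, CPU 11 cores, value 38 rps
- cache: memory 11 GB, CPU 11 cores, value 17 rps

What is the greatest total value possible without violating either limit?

Feasible sets respecting both limits:
- search+auth+metrics+queue: memory 25, CPU 26, value 135
- search+auth+queue: memory 23, CPU 24, value 126
- search+auth+metrics+cache: memory 25, CPU 26, value 114
Best: 135 rps.

135 rps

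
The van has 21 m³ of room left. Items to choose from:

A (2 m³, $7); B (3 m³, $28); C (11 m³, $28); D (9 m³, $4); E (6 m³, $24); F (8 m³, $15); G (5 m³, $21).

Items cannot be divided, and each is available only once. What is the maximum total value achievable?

Check high-value combinations within 21 m³:
- A+B+C+G: volume 2+3+11+5=21, value 7+28+28+21=84
- A+B+E+G: volume 2+3+6+5=16, value 7+28+24+21=80
- B+C+E: volume 3+11+6=20, value 28+28+24=80
- B+C+G: volume 3+11+5=19, value 28+28+21=77
Best: $84.

$84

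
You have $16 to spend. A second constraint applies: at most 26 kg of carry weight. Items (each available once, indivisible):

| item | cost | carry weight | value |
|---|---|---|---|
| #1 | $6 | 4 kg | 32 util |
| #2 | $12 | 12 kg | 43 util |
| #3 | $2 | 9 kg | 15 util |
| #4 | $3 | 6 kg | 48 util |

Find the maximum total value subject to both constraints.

95 util

Feasible sets respecting both limits:
- #1+#3+#4: cost 11, carry weight 19, value 95
- #2+#4: cost 15, carry weight 18, value 91
- #1+#4: cost 9, carry weight 10, value 80
- #3+#4: cost 5, carry weight 15, value 63
Best: 95 util.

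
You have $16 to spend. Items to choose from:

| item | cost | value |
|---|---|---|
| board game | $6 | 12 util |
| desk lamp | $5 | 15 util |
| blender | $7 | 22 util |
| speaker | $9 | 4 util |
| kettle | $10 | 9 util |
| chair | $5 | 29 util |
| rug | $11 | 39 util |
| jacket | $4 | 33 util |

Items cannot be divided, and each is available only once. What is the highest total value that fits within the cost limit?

This is a 0/1 knapsack; check combinations near the capacity.
- blender+chair+jacket: cost 7+5+4=16, value 22+29+33=84
- desk lamp+chair+jacket: cost 5+5+4=14, value 15+29+33=77
- board game+chair+jacket: cost 6+5+4=15, value 12+29+33=74
Best: 84 util.

84 util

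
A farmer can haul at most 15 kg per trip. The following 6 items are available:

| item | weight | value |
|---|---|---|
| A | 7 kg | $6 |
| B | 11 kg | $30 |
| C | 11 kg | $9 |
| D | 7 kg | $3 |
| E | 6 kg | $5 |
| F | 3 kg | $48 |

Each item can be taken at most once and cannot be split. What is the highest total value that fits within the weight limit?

$78

Check high-value combinations within 15 kg:
- B+F: weight 11+3=14, value 30+48=78
- C+F: weight 11+3=14, value 9+48=57
- A+F: weight 7+3=10, value 6+48=54
Best: $78.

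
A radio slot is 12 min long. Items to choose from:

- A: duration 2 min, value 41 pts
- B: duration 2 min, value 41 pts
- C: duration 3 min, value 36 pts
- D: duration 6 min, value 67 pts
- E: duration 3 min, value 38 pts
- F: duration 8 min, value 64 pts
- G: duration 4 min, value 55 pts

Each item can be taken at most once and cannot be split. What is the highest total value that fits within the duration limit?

175 pts

This is a 0/1 knapsack; check combinations near the capacity.
- A+B+E+G: duration 2+2+3+4=11, value 41+41+38+55=175
- A+B+C+G: duration 2+2+3+4=11, value 41+41+36+55=173
- A+C+E+G: duration 2+3+3+4=12, value 41+36+38+55=170
- B+C+E+G: duration 2+3+3+4=12, value 41+36+38+55=170
- A+D+G: duration 2+6+4=12, value 41+67+55=163
Best: 175 pts.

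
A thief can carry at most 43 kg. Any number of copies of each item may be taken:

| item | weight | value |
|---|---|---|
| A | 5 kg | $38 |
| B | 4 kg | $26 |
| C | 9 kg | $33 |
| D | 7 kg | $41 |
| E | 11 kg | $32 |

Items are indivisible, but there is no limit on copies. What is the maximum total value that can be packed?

Best value-per-unit is A at 38/5; filling with it alone gives 8×38 = 304.
Optimal mix: 7×A + 2×B → weight 43, value 318.

$318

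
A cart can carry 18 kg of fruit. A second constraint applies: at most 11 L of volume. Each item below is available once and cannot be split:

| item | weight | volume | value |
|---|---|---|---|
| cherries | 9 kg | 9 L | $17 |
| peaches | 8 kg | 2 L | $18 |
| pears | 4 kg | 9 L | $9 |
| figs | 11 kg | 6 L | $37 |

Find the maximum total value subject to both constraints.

Feasible sets respecting both limits:
- figs: weight 11, volume 6, value 37
- cherries+peaches: weight 17, volume 11, value 35
- peaches+pears: weight 12, volume 11, value 27
- peaches: weight 8, volume 2, value 18
Best: $37.

$37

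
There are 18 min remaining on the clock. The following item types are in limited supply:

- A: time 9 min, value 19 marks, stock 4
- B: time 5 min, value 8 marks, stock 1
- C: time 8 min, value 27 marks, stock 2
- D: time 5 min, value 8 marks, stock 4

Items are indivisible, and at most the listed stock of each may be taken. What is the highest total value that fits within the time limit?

54 marks

Top feasible selections:
- 2×C: time 16, value 54
- 1×A + 1×C: time 17, value 46
- 1×C + 2×D: time 18, value 43
Best: 54 marks.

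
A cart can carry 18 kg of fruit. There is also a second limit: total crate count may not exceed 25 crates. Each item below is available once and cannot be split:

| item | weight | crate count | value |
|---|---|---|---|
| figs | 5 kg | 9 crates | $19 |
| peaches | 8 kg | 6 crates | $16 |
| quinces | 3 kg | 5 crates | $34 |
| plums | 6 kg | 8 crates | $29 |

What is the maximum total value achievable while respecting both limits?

Feasible sets respecting both limits:
- figs+quinces+plums: weight 14, crate count 22, value 82
- peaches+quinces+plums: weight 17, crate count 19, value 79
- figs+peaches+quinces: weight 16, crate count 20, value 69
Best: $82.

$82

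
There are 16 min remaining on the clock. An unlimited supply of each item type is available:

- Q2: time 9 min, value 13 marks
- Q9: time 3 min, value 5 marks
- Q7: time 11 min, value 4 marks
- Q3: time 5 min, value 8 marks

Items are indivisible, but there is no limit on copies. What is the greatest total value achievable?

Best value-per-unit is Q9 at 5/3; filling with it alone gives 5×5 = 25.
Optimal mix: 2×Q9 + 2×Q3 → time 16, value 26.

26 marks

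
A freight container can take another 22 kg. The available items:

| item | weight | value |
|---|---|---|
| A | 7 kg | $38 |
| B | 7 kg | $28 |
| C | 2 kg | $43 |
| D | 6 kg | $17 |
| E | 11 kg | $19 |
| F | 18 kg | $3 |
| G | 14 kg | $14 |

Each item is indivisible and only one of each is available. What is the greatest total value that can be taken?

This is a 0/1 knapsack; check combinations near the capacity.
- A+B+C+D: weight 7+7+2+6=22, value 38+28+43+17=126
- A+B+C: weight 7+7+2=16, value 38+28+43=109
- A+C+E: weight 7+2+11=20, value 38+43+19=100
- A+C+D: weight 7+2+6=15, value 38+43+17=98
- B+C+E: weight 7+2+11=20, value 28+43+19=90
Best: $126.

$126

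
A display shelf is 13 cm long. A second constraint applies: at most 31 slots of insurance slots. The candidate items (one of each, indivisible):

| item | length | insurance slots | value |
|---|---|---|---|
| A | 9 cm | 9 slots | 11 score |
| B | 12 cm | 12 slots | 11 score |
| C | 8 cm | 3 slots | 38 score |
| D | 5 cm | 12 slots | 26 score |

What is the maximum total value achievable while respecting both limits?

64 score

Feasible sets respecting both limits:
- C+D: length 13, insurance slots 15, value 64
- C: length 8, insurance slots 3, value 38
- D: length 5, insurance slots 12, value 26
- A: length 9, insurance slots 9, value 11
Best: 64 score.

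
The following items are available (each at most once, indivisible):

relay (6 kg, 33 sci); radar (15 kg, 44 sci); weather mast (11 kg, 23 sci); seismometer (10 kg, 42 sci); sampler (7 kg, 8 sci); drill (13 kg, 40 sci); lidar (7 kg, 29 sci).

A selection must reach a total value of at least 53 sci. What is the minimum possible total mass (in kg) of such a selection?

Subsets with value ≥ 53, sorted by total mass:
- relay+lidar: mass 13, value 62
- relay+seismometer: mass 16, value 75
- seismometer+lidar: mass 17, value 71
- relay+weather mast: mass 17, value 56
Minimum mass: 13 kg.

13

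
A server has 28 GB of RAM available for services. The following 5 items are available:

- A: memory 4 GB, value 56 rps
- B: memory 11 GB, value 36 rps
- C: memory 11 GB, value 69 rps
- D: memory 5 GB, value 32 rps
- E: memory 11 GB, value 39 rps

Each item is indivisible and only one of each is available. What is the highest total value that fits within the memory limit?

164 rps

Check high-value combinations within 28 GB:
- A+C+E: memory 4+11+11=26, value 56+69+39=164
- A+B+C: memory 4+11+11=26, value 56+36+69=161
- A+C+D: memory 4+11+5=20, value 56+69+32=157
- C+D+E: memory 11+5+11=27, value 69+32+39=140
- B+C+D: memory 11+11+5=27, value 36+69+32=137
Best: 164 rps.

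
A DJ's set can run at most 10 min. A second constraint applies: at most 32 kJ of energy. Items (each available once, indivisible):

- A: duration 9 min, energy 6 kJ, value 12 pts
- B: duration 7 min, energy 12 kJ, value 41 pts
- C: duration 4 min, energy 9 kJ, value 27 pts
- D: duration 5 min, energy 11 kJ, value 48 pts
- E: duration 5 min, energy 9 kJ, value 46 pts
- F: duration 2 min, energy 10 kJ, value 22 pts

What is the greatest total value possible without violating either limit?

Feasible sets respecting both limits:
- D+E: duration 10, energy 20, value 94
- C+D: duration 9, energy 20, value 75
- C+E: duration 9, energy 18, value 73
- D+F: duration 7, energy 21, value 70
Best: 94 pts.

94 pts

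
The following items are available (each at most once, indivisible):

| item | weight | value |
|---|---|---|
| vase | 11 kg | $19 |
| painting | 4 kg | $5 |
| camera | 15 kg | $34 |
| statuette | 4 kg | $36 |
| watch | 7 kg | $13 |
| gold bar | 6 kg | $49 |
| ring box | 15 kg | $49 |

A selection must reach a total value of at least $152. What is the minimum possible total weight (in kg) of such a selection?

Subsets with value ≥ 152, sorted by total weight:
- vase+statuette+gold bar+ring box: weight 36, value 153
- painting+statuette+watch+gold bar+ring box: weight 36, value 152
- camera+statuette+gold bar+ring box: weight 40, value 168
- vase+painting+statuette+gold bar+ring box: weight 40, value 158
Minimum weight: 36 kg.

36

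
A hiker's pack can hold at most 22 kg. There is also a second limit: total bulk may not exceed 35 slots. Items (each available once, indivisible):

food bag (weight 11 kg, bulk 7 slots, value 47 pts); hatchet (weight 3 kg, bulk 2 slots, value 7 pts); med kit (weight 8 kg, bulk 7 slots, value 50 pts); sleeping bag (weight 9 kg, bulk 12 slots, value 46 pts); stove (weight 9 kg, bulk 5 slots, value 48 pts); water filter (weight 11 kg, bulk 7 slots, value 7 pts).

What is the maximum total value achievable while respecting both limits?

105 pts

Feasible sets respecting both limits:
- hatchet+med kit+stove: weight 20, bulk 14, value 105
- food bag+hatchet+med kit: weight 22, bulk 16, value 104
- hatchet+med kit+sleeping bag: weight 20, bulk 21, value 103
- hatchet+sleeping bag+stove: weight 21, bulk 19, value 101
Best: 105 pts.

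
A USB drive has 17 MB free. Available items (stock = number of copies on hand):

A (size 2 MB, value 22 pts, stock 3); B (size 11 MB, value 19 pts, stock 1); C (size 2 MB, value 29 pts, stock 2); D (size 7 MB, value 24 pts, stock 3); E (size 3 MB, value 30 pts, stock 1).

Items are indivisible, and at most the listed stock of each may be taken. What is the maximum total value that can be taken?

Top feasible selections:
- 3×A + 2×C + 1×E: size 13, value 154
- 3×A + 2×C + 1×D: size 17, value 148
Best: 154 pts.

154 pts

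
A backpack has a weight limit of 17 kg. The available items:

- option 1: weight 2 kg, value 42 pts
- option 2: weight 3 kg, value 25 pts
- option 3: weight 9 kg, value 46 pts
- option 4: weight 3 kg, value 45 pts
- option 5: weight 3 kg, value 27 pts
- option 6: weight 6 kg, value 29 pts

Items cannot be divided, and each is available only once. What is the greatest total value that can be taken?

This is a 0/1 knapsack; check combinations near the capacity.
- option 1+option 2+option 4+option 5+option 6: weight 2+3+3+3+6=17, value 42+25+45+27+29=168
- option 1+option 3+option 4+option 5: weight 2+9+3+3=17, value 42+46+45+27=160
- option 1+option 2+option 3+option 4: weight 2+3+9+3=17, value 42+25+46+45=158
- option 1+option 4+option 5+option 6: weight 2+3+3+6=14, value 42+45+27+29=143
Best: 168 pts.

168 pts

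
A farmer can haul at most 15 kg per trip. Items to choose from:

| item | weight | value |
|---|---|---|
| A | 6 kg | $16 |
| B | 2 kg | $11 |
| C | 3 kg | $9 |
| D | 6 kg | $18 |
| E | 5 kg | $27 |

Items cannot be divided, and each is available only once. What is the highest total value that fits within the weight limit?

$56

Check high-value combinations within 15 kg:
- B+D+E: weight 2+6+5=13, value 11+18+27=56
- A+B+E: weight 6+2+5=13, value 16+11+27=54
- C+D+E: weight 3+6+5=14, value 9+18+27=54
- A+C+E: weight 6+3+5=14, value 16+9+27=52
Best: $56.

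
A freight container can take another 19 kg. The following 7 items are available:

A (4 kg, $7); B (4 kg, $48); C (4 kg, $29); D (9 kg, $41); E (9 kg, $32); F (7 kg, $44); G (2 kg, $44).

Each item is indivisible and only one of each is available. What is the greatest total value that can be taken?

$165

Check high-value combinations within 19 kg:
- B+C+F+G: weight 4+4+7+2=17, value 48+29+44+44=165
- B+C+D+G: weight 4+4+9+2=19, value 48+29+41+44=162
- B+C+E+G: weight 4+4+9+2=19, value 48+29+32+44=153
- A+B+F+G: weight 4+4+7+2=17, value 7+48+44+44=143
- A+B+D+G: weight 4+4+9+2=19, value 7+48+41+44=140
Best: $165.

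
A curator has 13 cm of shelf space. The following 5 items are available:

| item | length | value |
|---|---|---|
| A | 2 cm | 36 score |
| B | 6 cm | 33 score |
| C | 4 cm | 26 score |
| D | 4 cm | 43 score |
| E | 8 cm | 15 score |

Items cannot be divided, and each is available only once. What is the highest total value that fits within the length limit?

This is a 0/1 knapsack; check combinations near the capacity.
- A+B+D: length 2+6+4=12, value 36+33+43=112
- A+C+D: length 2+4+4=10, value 36+26+43=105
- A+B+C: length 2+6+4=12, value 36+33+26=95
- A+D: length 2+4=6, value 36+43=79
- B+D: length 6+4=10, value 33+43=76
Best: 112 score.

112 score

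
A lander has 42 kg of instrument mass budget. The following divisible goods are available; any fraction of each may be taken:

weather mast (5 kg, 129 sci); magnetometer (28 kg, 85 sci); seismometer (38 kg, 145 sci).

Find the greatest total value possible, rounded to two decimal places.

270.18

Take in order of value per unit:
- weather mast (129/5 per unit): all 5 → value 129, running total 129.00
- seismometer (145/38 per unit): 37 of 38 → value 37×145/38 = 141.1842, running total 270.18
Total 270.18.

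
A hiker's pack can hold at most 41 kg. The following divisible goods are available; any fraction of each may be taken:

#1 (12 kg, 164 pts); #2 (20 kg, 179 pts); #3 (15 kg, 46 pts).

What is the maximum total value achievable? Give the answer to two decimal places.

370.60

Take in order of value per unit:
- #1 (164/12 per unit): all 12 → value 164, running total 164.00
- #2 (179/20 per unit): all 20 → value 179, running total 343.00
- #3 (46/15 per unit): 9 of 15 → value 9×46/15 = 27.6000, running total 370.60
Total 370.60.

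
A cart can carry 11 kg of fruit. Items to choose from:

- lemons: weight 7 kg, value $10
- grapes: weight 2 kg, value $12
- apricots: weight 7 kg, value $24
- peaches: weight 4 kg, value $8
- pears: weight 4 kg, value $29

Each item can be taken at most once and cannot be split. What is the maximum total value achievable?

This is a 0/1 knapsack; check combinations near the capacity.
- apricots+pears: weight 7+4=11, value 24+29=53
- grapes+peaches+pears: weight 2+4+4=10, value 12+8+29=49
- grapes+pears: weight 2+4=6, value 12+29=41
- lemons+pears: weight 7+4=11, value 10+29=39
Best: $53.

$53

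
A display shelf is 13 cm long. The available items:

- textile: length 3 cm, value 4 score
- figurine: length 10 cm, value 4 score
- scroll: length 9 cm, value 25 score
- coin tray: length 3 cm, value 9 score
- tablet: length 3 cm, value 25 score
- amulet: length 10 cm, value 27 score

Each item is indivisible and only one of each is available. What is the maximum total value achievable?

Check high-value combinations within 13 cm:
- tablet+amulet: length 3+10=13, value 25+27=52
- scroll+tablet: length 9+3=12, value 25+25=50
- textile+coin tray+tablet: length 3+3+3=9, value 4+9+25=38
- coin tray+amulet: length 3+10=13, value 9+27=36
- coin tray+tablet: length 3+3=6, value 9+25=34
Best: 52 score.

52 score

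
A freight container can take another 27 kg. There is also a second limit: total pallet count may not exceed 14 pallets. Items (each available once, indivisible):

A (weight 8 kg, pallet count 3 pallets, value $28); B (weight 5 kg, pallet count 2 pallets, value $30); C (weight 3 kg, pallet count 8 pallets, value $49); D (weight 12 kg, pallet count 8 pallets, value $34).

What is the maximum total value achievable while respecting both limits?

$107

Feasible sets respecting both limits:
- A+B+C: weight 16, pallet count 13, value 107
- A+B+D: weight 25, pallet count 13, value 92
- B+C: weight 8, pallet count 10, value 79
- A+C: weight 11, pallet count 11, value 77
Best: $107.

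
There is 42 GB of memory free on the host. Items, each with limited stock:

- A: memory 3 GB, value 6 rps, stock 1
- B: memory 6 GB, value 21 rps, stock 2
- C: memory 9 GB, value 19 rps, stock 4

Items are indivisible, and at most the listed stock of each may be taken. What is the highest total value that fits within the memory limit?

105 rps

Best selections within memory 42 and stock limits:
- 1×A + 2×B + 3×C: memory 42, value 105
- 2×B + 3×C: memory 39, value 99
Best: 105 rps.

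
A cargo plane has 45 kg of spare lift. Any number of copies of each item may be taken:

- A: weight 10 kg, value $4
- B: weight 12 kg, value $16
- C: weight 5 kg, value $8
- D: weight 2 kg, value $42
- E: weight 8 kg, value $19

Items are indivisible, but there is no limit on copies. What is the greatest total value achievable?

Best value-per-unit is D at 42/2, and filling with it alone uses weight 22×2=44. No mix of the others beats 22×42 = 924.

$924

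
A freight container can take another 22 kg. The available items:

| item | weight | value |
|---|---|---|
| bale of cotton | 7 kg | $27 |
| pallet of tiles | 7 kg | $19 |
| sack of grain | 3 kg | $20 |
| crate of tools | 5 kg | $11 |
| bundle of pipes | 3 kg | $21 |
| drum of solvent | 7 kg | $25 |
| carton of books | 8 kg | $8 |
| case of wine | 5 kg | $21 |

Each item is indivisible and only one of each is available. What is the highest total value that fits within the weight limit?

$94

Check high-value combinations within 22 kg:
- bale of cotton+bundle of pipes+drum of solvent+case of wine: weight 7+3+7+5=22, value 27+21+25+21=94
- bale of cotton+sack of grain+bundle of pipes+drum of solvent: weight 7+3+3+7=20, value 27+20+21+25=93
- bale of cotton+sack of grain+drum of solvent+case of wine: weight 7+3+7+5=22, value 27+20+25+21=93
Best: $94.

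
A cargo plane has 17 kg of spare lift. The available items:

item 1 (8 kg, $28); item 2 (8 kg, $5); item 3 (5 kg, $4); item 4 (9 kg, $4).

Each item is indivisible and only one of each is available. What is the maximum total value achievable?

$33

Check high-value combinations within 17 kg:
- item 1+item 2: weight 8+8=16, value 28+5=33
- item 1+item 3: weight 8+5=13, value 28+4=32
- item 1+item 4: weight 8+9=17, value 28+4=32
- item 1: weight 8, value 28
Best: $33.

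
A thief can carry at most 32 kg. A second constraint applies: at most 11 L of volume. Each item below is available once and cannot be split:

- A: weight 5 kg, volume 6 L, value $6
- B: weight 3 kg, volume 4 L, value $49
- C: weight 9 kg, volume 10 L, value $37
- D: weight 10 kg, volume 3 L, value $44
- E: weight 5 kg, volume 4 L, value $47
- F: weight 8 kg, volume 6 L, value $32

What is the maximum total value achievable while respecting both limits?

Feasible sets respecting both limits:
- B+D+E: weight 18, volume 11, value 140
- B+E: weight 8, volume 8, value 96
- B+D: weight 13, volume 7, value 93
Best: $140.

$140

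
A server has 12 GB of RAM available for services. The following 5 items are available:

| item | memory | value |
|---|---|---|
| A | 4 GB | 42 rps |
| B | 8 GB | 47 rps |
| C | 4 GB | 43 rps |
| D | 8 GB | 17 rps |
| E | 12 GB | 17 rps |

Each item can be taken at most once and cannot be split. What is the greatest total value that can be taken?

Check high-value combinations within 12 GB:
- B+C: memory 8+4=12, value 47+43=90
- A+B: memory 4+8=12, value 42+47=89
- A+C: memory 4+4=8, value 42+43=85
- C+D: memory 4+8=12, value 43+17=60
Best: 90 rps.

90 rps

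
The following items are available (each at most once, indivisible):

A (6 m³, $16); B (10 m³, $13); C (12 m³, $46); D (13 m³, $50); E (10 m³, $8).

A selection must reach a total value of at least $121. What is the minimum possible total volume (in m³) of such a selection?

41

Subsets with value ≥ 121, sorted by total volume:
- A+B+C+D: volume 41, value 125
- A+B+C+D+E: volume 51, value 133
Minimum volume: 41 m³.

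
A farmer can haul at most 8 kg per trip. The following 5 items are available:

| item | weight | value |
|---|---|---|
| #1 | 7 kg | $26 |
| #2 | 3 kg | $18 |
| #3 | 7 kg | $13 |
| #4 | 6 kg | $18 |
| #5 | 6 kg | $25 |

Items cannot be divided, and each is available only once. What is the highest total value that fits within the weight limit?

Check high-value combinations within 8 kg:
- #1: weight 7, value 26
- #5: weight 6, value 25
- #2: weight 3, value 18
- #4: weight 6, value 18
- #3: weight 7, value 13
Best: $26.

$26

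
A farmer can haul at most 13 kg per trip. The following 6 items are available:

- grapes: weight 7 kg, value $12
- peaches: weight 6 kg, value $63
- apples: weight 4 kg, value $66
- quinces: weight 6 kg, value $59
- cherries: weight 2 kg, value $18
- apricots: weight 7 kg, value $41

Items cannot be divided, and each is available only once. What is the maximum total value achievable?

$147

Check high-value combinations within 13 kg:
- peaches+apples+cherries: weight 6+4+2=12, value 63+66+18=147
- apples+quinces+cherries: weight 4+6+2=12, value 66+59+18=143
- peaches+apples: weight 6+4=10, value 63+66=129
- apples+quinces: weight 4+6=10, value 66+59=125
- apples+cherries+apricots: weight 4+2+7=13, value 66+18+41=125
Best: $147.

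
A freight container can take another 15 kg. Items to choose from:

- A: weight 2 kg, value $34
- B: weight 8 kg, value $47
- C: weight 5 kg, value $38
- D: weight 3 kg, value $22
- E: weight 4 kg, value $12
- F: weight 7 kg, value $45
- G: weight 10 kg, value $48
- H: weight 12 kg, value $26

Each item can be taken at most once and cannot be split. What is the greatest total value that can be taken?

$119

This is a 0/1 knapsack; check combinations near the capacity.
- A+B+C: weight 2+8+5=15, value 34+47+38=119
- A+C+F: weight 2+5+7=14, value 34+38+45=117
- A+C+D+E: weight 2+5+3+4=14, value 34+38+22+12=106
- C+D+F: weight 5+3+7=15, value 38+22+45=105
- A+D+G: weight 2+3+10=15, value 34+22+48=104
Best: $119.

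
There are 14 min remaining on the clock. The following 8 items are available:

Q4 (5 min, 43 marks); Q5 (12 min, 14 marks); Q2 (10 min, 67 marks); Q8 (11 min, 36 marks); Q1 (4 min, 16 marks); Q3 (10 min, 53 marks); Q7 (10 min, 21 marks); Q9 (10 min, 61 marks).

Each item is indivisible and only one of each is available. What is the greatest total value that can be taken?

83 marks

Check high-value combinations within 14 min:
- Q2+Q1: time 10+4=14, value 67+16=83
- Q1+Q9: time 4+10=14, value 16+61=77
- Q1+Q3: time 4+10=14, value 16+53=69
- Q2: time 10, value 67
Best: 83 marks.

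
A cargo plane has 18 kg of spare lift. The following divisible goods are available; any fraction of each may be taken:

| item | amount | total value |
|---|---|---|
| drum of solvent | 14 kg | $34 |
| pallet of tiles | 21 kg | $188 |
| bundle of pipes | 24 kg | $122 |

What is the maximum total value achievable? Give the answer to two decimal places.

161.14

Take in order of value per unit:
- pallet of tiles (188/21 per unit): 18 of 21 → value 18×188/21 = 161.1429, running total 161.14
Total 161.14.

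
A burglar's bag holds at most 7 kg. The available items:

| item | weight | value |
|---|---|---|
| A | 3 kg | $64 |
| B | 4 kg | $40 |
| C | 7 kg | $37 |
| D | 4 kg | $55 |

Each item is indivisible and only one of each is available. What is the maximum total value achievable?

Check high-value combinations within 7 kg:
- A+D: weight 3+4=7, value 64+55=119
- A+B: weight 3+4=7, value 64+40=104
- A: weight 3, value 64
- D: weight 4, value 55
- B: weight 4, value 40
Best: $119.

$119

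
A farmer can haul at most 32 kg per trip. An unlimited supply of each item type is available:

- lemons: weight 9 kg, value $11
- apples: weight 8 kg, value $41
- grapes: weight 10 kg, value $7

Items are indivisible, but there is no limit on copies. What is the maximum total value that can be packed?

Best value-per-unit is apples at 41/8, and filling with it alone uses weight 4×8=32. No mix of the others beats 4×41 = 164.

$164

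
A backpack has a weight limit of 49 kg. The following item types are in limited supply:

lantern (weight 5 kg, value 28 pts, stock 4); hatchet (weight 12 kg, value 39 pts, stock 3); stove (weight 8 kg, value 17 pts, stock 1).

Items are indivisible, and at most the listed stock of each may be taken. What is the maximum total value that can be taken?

190 pts

Top feasible selections:
- 4×lantern + 2×hatchet: weight 44, value 190
- 3×lantern + 2×hatchet + 1×stove: weight 47, value 179
- 2×lantern + 3×hatchet: weight 46, value 173
Best: 190 pts.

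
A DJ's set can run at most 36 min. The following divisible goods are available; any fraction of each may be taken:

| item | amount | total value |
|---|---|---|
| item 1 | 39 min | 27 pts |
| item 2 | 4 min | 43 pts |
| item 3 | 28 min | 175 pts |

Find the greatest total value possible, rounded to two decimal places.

Take in order of value per unit:
- item 2 (43/4 per unit): all 4 → value 43, running total 43.00
- item 3 (175/28 per unit): all 28 → value 175, running total 218.00
- item 1 (27/39 per unit): 4 of 39 → value 4×27/39 = 2.7692, running total 220.77
Total 220.77.

220.77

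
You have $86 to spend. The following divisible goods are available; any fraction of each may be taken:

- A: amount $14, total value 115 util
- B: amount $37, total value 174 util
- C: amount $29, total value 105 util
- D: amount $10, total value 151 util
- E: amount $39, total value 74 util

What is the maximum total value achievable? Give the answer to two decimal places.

530.52

Take in order of value per unit:
- D (151/10 per unit): all 10 → value 151, running total 151.00
- A (115/14 per unit): all 14 → value 115, running total 266.00
- B (174/37 per unit): all 37 → value 174, running total 440.00
- C (105/29 per unit): 25 of 29 → value 25×105/29 = 90.5172, running total 530.52
Total 530.52.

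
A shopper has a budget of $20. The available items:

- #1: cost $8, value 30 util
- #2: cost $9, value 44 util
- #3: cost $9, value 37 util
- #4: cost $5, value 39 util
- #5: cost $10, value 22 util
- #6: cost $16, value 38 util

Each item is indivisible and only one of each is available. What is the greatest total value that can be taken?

Check high-value combinations within $20:
- #2+#4: cost 9+5=14, value 44+39=83
- #2+#3: cost 9+9=18, value 44+37=81
- #3+#4: cost 9+5=14, value 37+39=76
- #1+#2: cost 8+9=17, value 30+44=74
Best: 83 util.

83 util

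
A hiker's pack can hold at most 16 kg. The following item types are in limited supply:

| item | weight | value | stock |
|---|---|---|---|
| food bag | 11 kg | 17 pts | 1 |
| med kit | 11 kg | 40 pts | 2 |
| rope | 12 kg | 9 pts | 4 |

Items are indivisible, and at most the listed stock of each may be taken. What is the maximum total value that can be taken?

40 pts

Best selections within weight 16 and stock limits:
- 1×med kit: weight 11, value 40
- 1×food bag: weight 11, value 17
- 1×rope: weight 12, value 9
Best: 40 pts.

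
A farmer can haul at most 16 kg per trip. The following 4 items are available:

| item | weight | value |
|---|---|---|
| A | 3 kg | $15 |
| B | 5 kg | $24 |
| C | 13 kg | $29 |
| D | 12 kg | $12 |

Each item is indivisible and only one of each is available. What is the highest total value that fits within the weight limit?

Check high-value combinations within 16 kg:
- A+C: weight 3+13=16, value 15+29=44
- A+B: weight 3+5=8, value 15+24=39
- C: weight 13, value 29
- A+D: weight 3+12=15, value 15+12=27
- B: weight 5, value 24
Best: $44.

$44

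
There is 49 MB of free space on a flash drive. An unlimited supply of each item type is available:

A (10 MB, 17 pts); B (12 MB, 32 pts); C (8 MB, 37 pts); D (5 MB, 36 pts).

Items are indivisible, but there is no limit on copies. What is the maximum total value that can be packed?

325 pts

Best value-per-unit is D at 36/5; filling with it alone gives 9×36 = 324.
Optimal mix: 1×C + 8×D → size 48, value 325.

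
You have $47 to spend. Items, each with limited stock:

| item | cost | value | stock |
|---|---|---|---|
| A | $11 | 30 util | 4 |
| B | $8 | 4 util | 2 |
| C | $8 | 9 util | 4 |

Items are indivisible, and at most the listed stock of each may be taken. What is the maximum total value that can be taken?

Best selections within cost 47 and stock limits:
- 4×A: cost 44, value 120
- 3×A + 1×C: cost 41, value 99
Best: 120 util.

120 util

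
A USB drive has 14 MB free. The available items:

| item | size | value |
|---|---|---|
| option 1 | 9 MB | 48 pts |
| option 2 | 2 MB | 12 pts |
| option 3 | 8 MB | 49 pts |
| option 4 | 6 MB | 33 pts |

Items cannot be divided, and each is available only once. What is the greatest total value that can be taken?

82 pts

Check high-value combinations within 14 MB:
- option 3+option 4: size 8+6=14, value 49+33=82
- option 2+option 3: size 2+8=10, value 12+49=61
- option 1+option 2: size 9+2=11, value 48+12=60
- option 3: size 8, value 49
- option 1: size 9, value 48
Best: 82 pts.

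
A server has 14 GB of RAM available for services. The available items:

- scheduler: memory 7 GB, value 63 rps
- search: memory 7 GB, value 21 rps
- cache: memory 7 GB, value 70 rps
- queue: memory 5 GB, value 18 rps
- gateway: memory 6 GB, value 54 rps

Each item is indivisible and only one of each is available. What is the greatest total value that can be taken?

Check high-value combinations within 14 GB:
- scheduler+cache: memory 7+7=14, value 63+70=133
- cache+gateway: memory 7+6=13, value 70+54=124
- scheduler+gateway: memory 7+6=13, value 63+54=117
- search+cache: memory 7+7=14, value 21+70=91
- cache+queue: memory 7+5=12, value 70+18=88
Best: 133 rps.

133 rps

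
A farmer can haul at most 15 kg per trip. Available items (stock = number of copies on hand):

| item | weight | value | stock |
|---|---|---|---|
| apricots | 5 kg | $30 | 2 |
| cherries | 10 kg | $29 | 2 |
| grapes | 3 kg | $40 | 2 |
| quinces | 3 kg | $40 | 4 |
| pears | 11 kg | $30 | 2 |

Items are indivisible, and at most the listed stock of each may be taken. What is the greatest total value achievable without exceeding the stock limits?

$200

Best selections within weight 15 and stock limits:
- 1×grapes + 4×quinces: weight 15, value 200
- 2×grapes + 3×quinces: weight 15, value 200
- 4×quinces: weight 12, value 160
- 1×grapes + 3×quinces: weight 12, value 160
Best: $200.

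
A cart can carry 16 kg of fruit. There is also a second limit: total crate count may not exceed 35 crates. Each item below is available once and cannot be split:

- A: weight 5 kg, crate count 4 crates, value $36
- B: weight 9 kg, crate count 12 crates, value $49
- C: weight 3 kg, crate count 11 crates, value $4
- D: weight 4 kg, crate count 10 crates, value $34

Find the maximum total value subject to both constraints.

$87

Feasible sets respecting both limits:
- B+C+D: weight 16, crate count 33, value 87
- A+B: weight 14, crate count 16, value 85
- B+D: weight 13, crate count 22, value 83
Best: $87.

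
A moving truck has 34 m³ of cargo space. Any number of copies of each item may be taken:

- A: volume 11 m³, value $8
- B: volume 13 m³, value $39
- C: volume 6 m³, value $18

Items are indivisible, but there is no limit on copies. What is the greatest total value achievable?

Best value-per-unit is B at 39/13; filling with it alone gives 2×39 = 78.
Optimal mix: 2×B + 1×C → volume 32, value 96.

$96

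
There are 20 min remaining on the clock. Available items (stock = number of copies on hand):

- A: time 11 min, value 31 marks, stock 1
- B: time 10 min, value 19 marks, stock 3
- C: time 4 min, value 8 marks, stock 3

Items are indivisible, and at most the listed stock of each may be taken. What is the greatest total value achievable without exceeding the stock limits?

Best selections within time 20 and stock limits:
- 1×A + 2×C: time 19, value 47
- 1×A + 1×C: time 15, value 39
- 2×B: time 20, value 38
- 1×B + 2×C: time 18, value 35
Best: 47 marks.

47 marks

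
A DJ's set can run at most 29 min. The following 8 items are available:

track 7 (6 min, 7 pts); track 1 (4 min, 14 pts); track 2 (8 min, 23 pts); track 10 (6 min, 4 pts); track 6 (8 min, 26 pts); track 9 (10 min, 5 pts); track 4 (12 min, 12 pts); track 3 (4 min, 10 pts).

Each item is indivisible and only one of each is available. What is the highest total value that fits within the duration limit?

This is a 0/1 knapsack; check combinations near the capacity.
- track 1+track 2+track 6+track 3: duration 4+8+8+4=24, value 14+23+26+10=73
- track 7+track 1+track 2+track 6: duration 6+4+8+8=26, value 7+14+23+26=70
- track 1+track 2+track 10+track 6: duration 4+8+6+8=26, value 14+23+4+26=67
- track 7+track 2+track 6+track 3: duration 6+8+8+4=26, value 7+23+26+10=66
Best: 73 pts.

73 pts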